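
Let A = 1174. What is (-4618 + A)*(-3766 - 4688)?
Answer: 29115576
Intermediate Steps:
(-4618 + A)*(-3766 - 4688) = (-4618 + 1174)*(-3766 - 4688) = -3444*(-8454) = 29115576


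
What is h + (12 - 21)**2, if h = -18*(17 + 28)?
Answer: -729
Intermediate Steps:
h = -810 (h = -18*45 = -810)
h + (12 - 21)**2 = -810 + (12 - 21)**2 = -810 + (-9)**2 = -810 + 81 = -729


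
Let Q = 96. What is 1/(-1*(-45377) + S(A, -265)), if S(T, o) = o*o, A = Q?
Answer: 1/115602 ≈ 8.6504e-6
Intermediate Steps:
A = 96
S(T, o) = o**2
1/(-1*(-45377) + S(A, -265)) = 1/(-1*(-45377) + (-265)**2) = 1/(45377 + 70225) = 1/115602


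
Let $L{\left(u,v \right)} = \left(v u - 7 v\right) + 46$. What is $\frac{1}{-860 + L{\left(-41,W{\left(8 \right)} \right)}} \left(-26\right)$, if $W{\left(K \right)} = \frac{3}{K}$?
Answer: $\frac{1}{32} \approx 0.03125$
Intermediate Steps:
$L{\left(u,v \right)} = 46 - 7 v + u v$ ($L{\left(u,v \right)} = \left(u v - 7 v\right) + 46 = \left(- 7 v + u v\right) + 46 = 46 - 7 v + u v$)
$\frac{1}{-860 + L{\left(-41,W{\left(8 \right)} \right)}} \left(-26\right) = \frac{1}{-860 - \left(-46 + 48 \cdot 3 \cdot \frac{1}{8}\right)} \left(-26\right) = \frac{1}{-860 - -28} \left(-26\right) = \frac{1}{-860 + 28} \left(-26\right) = \frac{1}{-832} \left(-26\right) = \left(- \frac{1}{832}\right) \left(-26\right) = \frac{1}{32}$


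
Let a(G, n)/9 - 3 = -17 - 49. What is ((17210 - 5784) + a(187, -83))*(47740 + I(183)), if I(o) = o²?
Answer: 882065711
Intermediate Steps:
a(G, n) = -567 (a(G, n) = 27 + 9*(-17 - 49) = 27 + 9*(-66) = 27 - 594 = -567)
((17210 - 5784) + a(187, -83))*(47740 + I(183)) = ((17210 - 5784) - 567)*(47740 + 183²) = (11426 - 567)*(47740 + 33489) = 10859*81229 = 882065711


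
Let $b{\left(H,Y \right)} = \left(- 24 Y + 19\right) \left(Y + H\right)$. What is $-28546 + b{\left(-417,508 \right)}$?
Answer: $-1136289$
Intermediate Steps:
$b{\left(H,Y \right)} = \left(19 - 24 Y\right) \left(H + Y\right)$
$-28546 + b{\left(-417,508 \right)} = -28546 + \left(- 24 \cdot 508^{2} + 19 \left(-417\right) + 19 \cdot 508 - \left(-10008\right) 508\right) = -28546 + \left(\left(-24\right) 258064 - 7923 + 9652 + 5084064\right) = -28546 + \left(-6193536 - 7923 + 9652 + 5084064\right) = -28546 - 1107743 = -1136289$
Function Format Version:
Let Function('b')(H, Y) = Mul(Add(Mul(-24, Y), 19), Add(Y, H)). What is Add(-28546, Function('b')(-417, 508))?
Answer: -1136289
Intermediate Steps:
Function('b')(H, Y) = Mul(Add(19, Mul(-24, Y)), Add(H, Y))
Add(-28546, Function('b')(-417, 508)) = Add(-28546, Add(Mul(-24, Pow(508, 2)), Mul(19, -417), Mul(19, 508), Mul(-24, -417, 508))) = Add(-28546, Add(Mul(-24, 258064), -7923, 9652, 5084064)) = Add(-28546, Add(-6193536, -7923, 9652, 5084064)) = Add(-28546, -1107743) = -1136289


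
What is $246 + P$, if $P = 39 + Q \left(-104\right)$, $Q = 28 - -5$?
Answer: $-3147$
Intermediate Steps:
$Q = 33$ ($Q = 28 + 5 = 33$)
$P = -3393$ ($P = 39 + 33 \left(-104\right) = 39 - 3432 = -3393$)
$246 + P = 246 - 3393 = -3147$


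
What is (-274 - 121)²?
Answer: 156025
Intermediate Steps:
(-274 - 121)² = (-395)² = 156025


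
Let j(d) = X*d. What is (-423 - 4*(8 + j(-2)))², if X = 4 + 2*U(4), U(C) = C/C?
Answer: 165649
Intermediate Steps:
U(C) = 1
X = 6 (X = 4 + 2*1 = 4 + 2 = 6)
j(d) = 6*d
(-423 - 4*(8 + j(-2)))² = (-423 - 4*(8 + 6*(-2)))² = (-423 - 4*(8 - 12))² = (-423 - 4*(-4))² = (-423 + 16)² = (-407)² = 165649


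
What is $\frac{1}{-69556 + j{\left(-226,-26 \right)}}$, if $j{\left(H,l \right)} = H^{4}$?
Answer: $\frac{1}{2608688220} \approx 3.8333 \cdot 10^{-10}$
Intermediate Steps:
$\frac{1}{-69556 + j{\left(-226,-26 \right)}} = \frac{1}{-69556 + \left(-226\right)^{4}} = \frac{1}{-69556 + 2608757776} = \frac{1}{2608688220}$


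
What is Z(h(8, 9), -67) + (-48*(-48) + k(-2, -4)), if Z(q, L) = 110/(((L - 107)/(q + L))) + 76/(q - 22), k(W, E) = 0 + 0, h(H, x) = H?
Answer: 1422545/609 ≈ 2335.9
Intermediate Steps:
k(W, E) = 0
Z(q, L) = 76/(-22 + q) + 110*(L + q)/(-107 + L) (Z(q, L) = 110/(((-107 + L)/(L + q))) + 76/(-22 + q) = 110*((L + q)/(-107 + L)) + 76/(-22 + q) = 110*(L + q)/(-107 + L) + 76/(-22 + q) = 76/(-22 + q) + 110*(L + q)/(-107 + L))
Z(h(8, 9), -67) + (-48*(-48) + k(-2, -4)) = 2*(-4066 - 1210*8 - 1172*(-67) + 55*8² + 55*(-67)*8)/(2354 - 107*8 - 22*(-67) - 67*8) + (-48*(-48) + 0) = 2*(-4066 - 9680 + 78524 + 55*64 - 29480)/(2354 - 856 + 1474 - 536) + (2304 + 0) = 2*(-4066 - 9680 + 78524 + 3520 - 29480)/2436 + 2304 = 2*(1/2436)*38818 + 2304 = 19409/609 + 2304 = 1422545/609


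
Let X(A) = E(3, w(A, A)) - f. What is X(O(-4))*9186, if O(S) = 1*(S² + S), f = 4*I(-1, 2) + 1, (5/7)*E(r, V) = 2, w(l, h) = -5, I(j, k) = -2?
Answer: 450114/5 ≈ 90023.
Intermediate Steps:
E(r, V) = 14/5 (E(r, V) = (7/5)*2 = 14/5)
f = -7 (f = 4*(-2) + 1 = -8 + 1 = -7)
O(S) = S + S² (O(S) = 1*(S + S²) = S + S²)
X(A) = 49/5 (X(A) = 14/5 - 1*(-7) = 14/5 + 7 = 49/5)
X(O(-4))*9186 = (49/5)*9186 = 450114/5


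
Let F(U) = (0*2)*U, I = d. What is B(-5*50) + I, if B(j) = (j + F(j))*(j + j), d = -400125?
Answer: -275125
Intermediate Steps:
I = -400125
F(U) = 0 (F(U) = 0*U = 0)
B(j) = 2*j² (B(j) = (j + 0)*(j + j) = j*(2*j) = 2*j²)
B(-5*50) + I = 2*(-5*50)² - 400125 = 2*(-250)² - 400125 = 2*62500 - 400125 = 125000 - 400125 = -275125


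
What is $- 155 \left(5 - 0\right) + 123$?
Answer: $-652$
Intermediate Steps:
$- 155 \left(5 - 0\right) + 123 = - 155 \left(5 + 0\right) + 123 = \left(-155\right) 5 + 123 = -775 + 123 = -652$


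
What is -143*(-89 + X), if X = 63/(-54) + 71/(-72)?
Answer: 938509/72 ≈ 13035.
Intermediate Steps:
X = -155/72 (X = 63*(-1/54) + 71*(-1/72) = -7/6 - 71/72 = -155/72 ≈ -2.1528)
-143*(-89 + X) = -143*(-89 - 155/72) = -143*(-6563/72) = 938509/72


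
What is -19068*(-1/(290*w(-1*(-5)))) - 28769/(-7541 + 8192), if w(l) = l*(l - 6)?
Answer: -27064159/471975 ≈ -57.342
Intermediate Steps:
w(l) = l*(-6 + l)
-19068*(-1/(290*w(-1*(-5)))) - 28769/(-7541 + 8192) = -19068*(-1/(1450*(-6 - 1*(-5)))) - 28769/(-7541 + 8192) = -19068*(-1/(1450*(-6 + 5))) - 28769/651 = -19068/((5*(-1))*(-290)) - 28769*1/651 = -19068/((-5*(-290))) - 28769/651 = -19068/1450 - 28769/651 = -19068*1/1450 - 28769/651 = -9534/725 - 28769/651 = -27064159/471975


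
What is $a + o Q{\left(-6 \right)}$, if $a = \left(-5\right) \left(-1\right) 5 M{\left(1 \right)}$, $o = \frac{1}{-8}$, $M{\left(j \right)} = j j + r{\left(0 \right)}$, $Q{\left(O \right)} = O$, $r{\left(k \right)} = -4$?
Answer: $- \frac{297}{4} \approx -74.25$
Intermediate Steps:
$M{\left(j \right)} = -4 + j^{2}$ ($M{\left(j \right)} = j j - 4 = j^{2} - 4 = -4 + j^{2}$)
$o = - \frac{1}{8} \approx -0.125$
$a = -75$ ($a = \left(-5\right) \left(-1\right) 5 \left(-4 + 1^{2}\right) = 5 \cdot 5 \left(-4 + 1\right) = 5 \cdot 5 \left(-3\right) = 5 \left(-15\right) = -75$)
$a + o Q{\left(-6 \right)} = -75 - - \frac{3}{4} = -75 + \frac{3}{4} = - \frac{297}{4}$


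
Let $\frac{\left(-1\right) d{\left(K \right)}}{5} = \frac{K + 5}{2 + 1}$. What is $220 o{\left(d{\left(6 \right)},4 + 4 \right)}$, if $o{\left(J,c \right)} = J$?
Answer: $- \frac{12100}{3} \approx -4033.3$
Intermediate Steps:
$d{\left(K \right)} = - \frac{25}{3} - \frac{5 K}{3}$ ($d{\left(K \right)} = - 5 \frac{K + 5}{2 + 1} = - 5 \frac{5 + K}{3} = - 5 \left(5 + K\right) \frac{1}{3} = - 5 \left(\frac{5}{3} + \frac{K}{3}\right) = - \frac{25}{3} - \frac{5 K}{3}$)
$220 o{\left(d{\left(6 \right)},4 + 4 \right)} = 220 \left(- \frac{25}{3} - 10\right) = 220 \left(- \frac{55}{3}\right) = - \frac{12100}{3}$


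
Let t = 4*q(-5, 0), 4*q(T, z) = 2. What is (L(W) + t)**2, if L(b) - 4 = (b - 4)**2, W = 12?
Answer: 4900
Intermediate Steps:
q(T, z) = 1/2 (q(T, z) = (1/4)*2 = 1/2)
L(b) = 4 + (-4 + b)**2 (L(b) = 4 + (b - 4)**2 = 4 + (-4 + b)**2)
t = 2 (t = 4*(1/2) = 2)
(L(W) + t)**2 = ((4 + (-4 + 12)**2) + 2)**2 = ((4 + 8**2) + 2)**2 = ((4 + 64) + 2)**2 = (68 + 2)**2 = 70**2 = 4900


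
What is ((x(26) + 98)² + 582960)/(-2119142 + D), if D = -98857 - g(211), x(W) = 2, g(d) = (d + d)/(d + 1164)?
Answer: -815320000/3049749047 ≈ -0.26734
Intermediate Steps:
g(d) = 2*d/(1164 + d) (g(d) = (2*d)/(1164 + d) = 2*d/(1164 + d))
D = -135928797/1375 (D = -98857 - 2*211/(1164 + 211) = -98857 - 2*211/1375 = -98857 - 1*422/1375 = -98857 - 422/1375 = -135928797/1375 ≈ -98857.)
((x(26) + 98)² + 582960)/(-2119142 + D) = ((2 + 98)² + 582960)/(-2119142 - 135928797/1375) = (100² + 582960)/(-3049749047/1375) = (10000 + 582960)*(-1375/3049749047) = 592960*(-1375/3049749047) = -815320000/3049749047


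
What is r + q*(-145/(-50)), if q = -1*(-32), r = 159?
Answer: 1259/5 ≈ 251.80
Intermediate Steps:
q = 32
r + q*(-145/(-50)) = 159 + 32*(-145/(-50)) = 159 + 32*(-145*(-1/50)) = 159 + 32*(29/10) = 159 + 464/5 = 1259/5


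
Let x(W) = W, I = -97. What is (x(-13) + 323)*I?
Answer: -30070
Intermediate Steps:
(x(-13) + 323)*I = (-13 + 323)*(-97) = 310*(-97) = -30070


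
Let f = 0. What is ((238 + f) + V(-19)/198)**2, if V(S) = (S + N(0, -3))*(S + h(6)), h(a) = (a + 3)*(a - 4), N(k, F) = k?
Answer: 2222462449/39204 ≈ 56690.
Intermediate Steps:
h(a) = (-4 + a)*(3 + a) (h(a) = (3 + a)*(-4 + a) = (-4 + a)*(3 + a))
V(S) = S*(18 + S) (V(S) = (S + 0)*(S + (-12 + 6**2 - 1*6)) = S*(S + (-12 + 36 - 6)) = S*(S + 18) = S*(18 + S))
((238 + f) + V(-19)/198)**2 = ((238 + 0) - 19*(18 - 19)/198)**2 = (238 - 19*(-1)*(1/198))**2 = (238 + 19*(1/198))**2 = (238 + 19/198)**2 = (47143/198)**2 = 2222462449/39204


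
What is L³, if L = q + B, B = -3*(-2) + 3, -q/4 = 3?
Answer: -27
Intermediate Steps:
q = -12 (q = -4*3 = -12)
B = 9 (B = 6 + 3 = 9)
L = -3 (L = -12 + 9 = -3)
L³ = (-3)³ = -27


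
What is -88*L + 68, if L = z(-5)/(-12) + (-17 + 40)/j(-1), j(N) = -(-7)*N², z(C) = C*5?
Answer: -8494/21 ≈ -404.48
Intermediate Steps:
z(C) = 5*C
j(N) = 7*N²
L = 451/84 (L = (5*(-5))/(-12) + (-17 + 40)/((7*(-1)²)) = -25*(-1/12) + 23/((7*1)) = 25/12 + 23/7 = 451/84 ≈ 5.3690)
-88*L + 68 = -88*451/84 + 68 = -9922/21 + 68 = -8494/21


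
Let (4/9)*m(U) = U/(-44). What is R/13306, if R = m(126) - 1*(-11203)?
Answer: 985297/1170928 ≈ 0.84147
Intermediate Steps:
m(U) = -9*U/176 (m(U) = 9*(U/(-44))/4 = 9*(U*(-1/44))/4 = 9*(-U/44)/4 = -9*U/176)
R = 985297/88 (R = -9/176*126 - 1*(-11203) = -567/88 + 11203 = 985297/88 ≈ 11197.)
R/13306 = (985297/88)/13306 = (985297/88)*(1/13306) = 985297/1170928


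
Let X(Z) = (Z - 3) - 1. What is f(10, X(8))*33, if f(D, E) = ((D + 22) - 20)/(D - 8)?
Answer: 198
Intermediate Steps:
X(Z) = -4 + Z (X(Z) = (-3 + Z) - 1 = -4 + Z)
f(D, E) = (2 + D)/(-8 + D) (f(D, E) = ((22 + D) - 20)/(-8 + D) = (2 + D)/(-8 + D))
f(10, X(8))*33 = ((2 + 10)/(-8 + 10))*33 = (12/2)*33 = ((½)*12)*33 = 6*33 = 198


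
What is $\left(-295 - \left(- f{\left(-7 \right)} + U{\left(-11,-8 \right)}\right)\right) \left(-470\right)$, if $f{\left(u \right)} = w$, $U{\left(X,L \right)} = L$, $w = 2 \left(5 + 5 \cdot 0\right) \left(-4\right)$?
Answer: $153690$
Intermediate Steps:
$w = -40$ ($w = 2 \left(5 + 0\right) \left(-4\right) = 2 \cdot 5 \left(-4\right) = 10 \left(-4\right) = -40$)
$f{\left(u \right)} = -40$
$\left(-295 - \left(- f{\left(-7 \right)} + U{\left(-11,-8 \right)}\right)\right) \left(-470\right) = \left(-295 - 32\right) \left(-470\right) = \left(-327\right) \left(-470\right) = 153690$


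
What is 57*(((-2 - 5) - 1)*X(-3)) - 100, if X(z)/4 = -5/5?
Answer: 1724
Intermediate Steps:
X(z) = -4 (X(z) = 4*(-5/5) = 4*(-5*⅕) = 4*(-1) = -4)
57*(((-2 - 5) - 1)*X(-3)) - 100 = 57*(((-2 - 5) - 1)*(-4)) - 100 = 57*((-7 - 1)*(-4)) - 100 = 57*(-8*(-4)) - 100 = 57*32 - 100 = 1824 - 100 = 1724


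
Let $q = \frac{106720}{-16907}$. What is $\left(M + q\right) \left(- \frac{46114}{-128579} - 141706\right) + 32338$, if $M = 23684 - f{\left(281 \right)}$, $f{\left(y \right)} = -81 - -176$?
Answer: $- \frac{250504099780199354}{74961557} \approx -3.3418 \cdot 10^{9}$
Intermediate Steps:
$f{\left(y \right)} = 95$ ($f{\left(y \right)} = -81 + 176 = 95$)
$q = - \frac{3680}{583}$ ($q = 106720 \left(- \frac{1}{16907}\right) = - \frac{3680}{583} \approx -6.3122$)
$M = 23589$ ($M = 23684 - 95 = 23589$)
$\left(M + q\right) \left(- \frac{46114}{-128579} - 141706\right) + 32338 = \left(23589 - \frac{3680}{583}\right) \left(- \frac{46114}{-128579} - 141706\right) + 32338 = \frac{13748707 \left(\left(-46114\right) \left(- \frac{1}{128579}\right) - 141706\right)}{583} + 32338 = \frac{13748707 \left(\frac{46114}{128579} - 141706\right)}{583} + 32338 = \frac{13748707}{583} \left(- \frac{18220369660}{128579}\right) + 32338 = - \frac{250506523887029620}{74961557} + 32338 = - \frac{250504099780199354}{74961557}$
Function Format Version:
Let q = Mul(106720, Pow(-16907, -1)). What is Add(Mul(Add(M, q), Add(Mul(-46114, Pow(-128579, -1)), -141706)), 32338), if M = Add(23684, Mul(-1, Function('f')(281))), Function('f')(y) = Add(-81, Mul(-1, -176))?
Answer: Rational(-250504099780199354, 74961557) ≈ -3.3418e+9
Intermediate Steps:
Function('f')(y) = 95 (Function('f')(y) = Add(-81, 176) = 95)
q = Rational(-3680, 583) (q = Mul(106720, Rational(-1, 16907)) = Rational(-3680, 583) ≈ -6.3122)
M = 23589 (M = Add(23684, Mul(-1, 95)) = Add(23684, -95) = 23589)
Add(Mul(Add(M, q), Add(Mul(-46114, Pow(-128579, -1)), -141706)), 32338) = Add(Mul(Add(23589, Rational(-3680, 583)), Add(Mul(-46114, Pow(-128579, -1)), -141706)), 32338) = Add(Mul(Rational(13748707, 583), Add(Mul(-46114, Rational(-1, 128579)), -141706)), 32338) = Add(Mul(Rational(13748707, 583), Add(Rational(46114, 128579), -141706)), 32338) = Add(Mul(Rational(13748707, 583), Rational(-18220369660, 128579)), 32338) = Add(Rational(-250506523887029620, 74961557), 32338) = Rational(-250504099780199354, 74961557)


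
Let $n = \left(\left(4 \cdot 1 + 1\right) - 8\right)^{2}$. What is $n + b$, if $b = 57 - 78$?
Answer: $-12$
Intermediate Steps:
$b = -21$ ($b = 57 - 78 = -21$)
$n = 9$ ($n = \left(\left(4 + 1\right) - 8\right)^{2} = \left(5 - 8\right)^{2} = \left(-3\right)^{2} = 9$)
$n + b = 9 - 21 = -12$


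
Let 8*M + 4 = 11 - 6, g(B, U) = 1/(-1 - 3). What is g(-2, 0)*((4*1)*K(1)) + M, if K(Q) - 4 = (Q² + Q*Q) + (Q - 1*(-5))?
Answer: -95/8 ≈ -11.875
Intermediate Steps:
K(Q) = 9 + Q + 2*Q² (K(Q) = 4 + ((Q² + Q*Q) + (Q - 1*(-5))) = 4 + ((Q² + Q²) + (Q + 5)) = 4 + (2*Q² + (5 + Q)) = 4 + (5 + Q + 2*Q²) = 9 + Q + 2*Q²)
g(B, U) = -¼ (g(B, U) = 1/(-4) = -¼)
M = ⅛ (M = -½ + (11 - 6)/8 = -½ + (⅛)*5 = -½ + 5/8 = ⅛ ≈ 0.12500)
g(-2, 0)*((4*1)*K(1)) + M = -4*1*(9 + 1 + 2*1²)/4 + ⅛ = -(9 + 1 + 2*1) + ⅛ = -(9 + 1 + 2) + ⅛ = -12 + ⅛ = -95/8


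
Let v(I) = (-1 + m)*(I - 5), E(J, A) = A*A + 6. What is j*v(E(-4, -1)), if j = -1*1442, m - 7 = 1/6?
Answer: -53354/3 ≈ -17785.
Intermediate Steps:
m = 43/6 (m = 7 + 1/6 = 7 + ⅙ = 43/6 ≈ 7.1667)
E(J, A) = 6 + A² (E(J, A) = A² + 6 = 6 + A²)
j = -1442
v(I) = -185/6 + 37*I/6 (v(I) = (-1 + 43/6)*(I - 5) = 37*(-5 + I)/6 = -185/6 + 37*I/6)
j*v(E(-4, -1)) = -1442*(-185/6 + 37*(6 + (-1)²)/6) = -1442*(-185/6 + 37*(6 + 1)/6) = -1442*(-185/6 + (37/6)*7) = -1442*(-185/6 + 259/6) = -1442*37/3 = -53354/3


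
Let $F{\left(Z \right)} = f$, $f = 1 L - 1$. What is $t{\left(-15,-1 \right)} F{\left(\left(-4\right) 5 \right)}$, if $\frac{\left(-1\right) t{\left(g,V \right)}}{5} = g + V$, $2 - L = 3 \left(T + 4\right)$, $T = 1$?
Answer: $-1120$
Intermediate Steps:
$L = -13$ ($L = 2 - 3 \left(1 + 4\right) = 2 - 3 \cdot 5 = 2 - 15 = -13$)
$t{\left(g,V \right)} = - 5 V - 5 g$ ($t{\left(g,V \right)} = - 5 \left(g + V\right) = - 5 \left(V + g\right) = - 5 V - 5 g$)
$f = -14$ ($f = 1 \left(-13\right) - 1 = -13 - 1 = -14$)
$F{\left(Z \right)} = -14$
$t{\left(-15,-1 \right)} F{\left(\left(-4\right) 5 \right)} = \left(\left(-5\right) \left(-1\right) - -75\right) \left(-14\right) = \left(5 + 75\right) \left(-14\right) = 80 \left(-14\right) = -1120$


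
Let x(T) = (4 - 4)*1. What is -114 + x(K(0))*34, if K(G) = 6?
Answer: -114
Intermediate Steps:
x(T) = 0 (x(T) = 0*1 = 0)
-114 + x(K(0))*34 = -114 + 0*34 = -114 + 0 = -114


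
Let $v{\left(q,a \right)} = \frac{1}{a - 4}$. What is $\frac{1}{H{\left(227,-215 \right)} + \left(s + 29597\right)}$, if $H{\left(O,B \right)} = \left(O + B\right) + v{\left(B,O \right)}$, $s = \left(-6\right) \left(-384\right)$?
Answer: $\frac{223}{7116600} \approx 3.1335 \cdot 10^{-5}$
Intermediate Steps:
$v{\left(q,a \right)} = \frac{1}{-4 + a}$
$s = 2304$
$H{\left(O,B \right)} = B + O + \frac{1}{-4 + O}$ ($H{\left(O,B \right)} = \left(O + B\right) + \frac{1}{-4 + O} = \left(B + O\right) + \frac{1}{-4 + O} = B + O + \frac{1}{-4 + O}$)
$\frac{1}{H{\left(227,-215 \right)} + \left(s + 29597\right)} = \frac{1}{\frac{1 + \left(-4 + 227\right) \left(-215 + 227\right)}{-4 + 227} + \left(2304 + 29597\right)} = \frac{1}{\frac{1 + 223 \cdot 12}{223} + 31901} = \frac{1}{\frac{1 + 2676}{223} + 31901} = \frac{1}{\frac{1}{223} \cdot 2677 + 31901} = \frac{1}{\frac{2677}{223} + 31901} = \frac{1}{\frac{7116600}{223}} = \frac{223}{7116600}$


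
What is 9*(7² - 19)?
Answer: 270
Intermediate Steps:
9*(7² - 19) = 9*(49 - 19) = 9*30 = 270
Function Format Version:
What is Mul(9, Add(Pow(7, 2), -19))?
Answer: 270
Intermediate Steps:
Mul(9, Add(Pow(7, 2), -19)) = Mul(9, Add(49, -19)) = Mul(9, 30) = 270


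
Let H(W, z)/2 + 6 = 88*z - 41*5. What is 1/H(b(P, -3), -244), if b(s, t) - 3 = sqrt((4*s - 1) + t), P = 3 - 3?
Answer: -1/43366 ≈ -2.3060e-5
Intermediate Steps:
P = 0
b(s, t) = 3 + sqrt(-1 + t + 4*s) (b(s, t) = 3 + sqrt((4*s - 1) + t) = 3 + sqrt((-1 + 4*s) + t) = 3 + sqrt(-1 + t + 4*s))
H(W, z) = -422 + 176*z (H(W, z) = -12 + 2*(88*z - 41*5) = -12 + 2*(88*z - 205) = -12 + 2*(-205 + 88*z) = -12 + (-410 + 176*z) = -422 + 176*z)
1/H(b(P, -3), -244) = 1/(-422 + 176*(-244)) = 1/(-422 - 42944) = 1/(-43366) = -1/43366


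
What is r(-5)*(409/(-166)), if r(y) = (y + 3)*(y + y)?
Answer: -4090/83 ≈ -49.277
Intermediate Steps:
r(y) = 2*y*(3 + y) (r(y) = (3 + y)*(2*y) = 2*y*(3 + y))
r(-5)*(409/(-166)) = (2*(-5)*(3 - 5))*(409/(-166)) = (2*(-5)*(-2))*(409*(-1/166)) = 20*(-409/166) = -4090/83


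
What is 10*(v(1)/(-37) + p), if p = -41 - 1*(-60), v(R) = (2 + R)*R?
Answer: 7000/37 ≈ 189.19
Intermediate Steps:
v(R) = R*(2 + R)
p = 19 (p = -41 + 60 = 19)
10*(v(1)/(-37) + p) = 10*((1*(2 + 1))/(-37) + 19) = 10*((1*3)*(-1/37) + 19) = 10*(3*(-1/37) + 19) = 10*(-3/37 + 19) = 10*(700/37) = 7000/37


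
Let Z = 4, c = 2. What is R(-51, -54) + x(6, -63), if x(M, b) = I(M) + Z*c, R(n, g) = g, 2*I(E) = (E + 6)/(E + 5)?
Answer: -500/11 ≈ -45.455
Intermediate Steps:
I(E) = (6 + E)/(2*(5 + E)) (I(E) = ((E + 6)/(E + 5))/2 = ((6 + E)/(5 + E))/2 = (6 + E)/(2*(5 + E)))
x(M, b) = 8 + (6 + M)/(2*(5 + M)) (x(M, b) = (6 + M)/(2*(5 + M)) + 4*2 = (6 + M)/(2*(5 + M)) + 8 = 8 + (6 + M)/(2*(5 + M)))
R(-51, -54) + x(6, -63) = -54 + (86 + 17*6)/(2*(5 + 6)) = -54 + (½)*(86 + 102)/11 = -54 + (½)*(1/11)*188 = -54 + 94/11 = -500/11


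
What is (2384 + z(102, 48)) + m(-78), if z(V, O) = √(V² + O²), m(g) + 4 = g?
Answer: 2302 + 6*√353 ≈ 2414.7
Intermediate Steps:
m(g) = -4 + g
z(V, O) = √(O² + V²)
(2384 + z(102, 48)) + m(-78) = (2384 + √(48² + 102²)) + (-4 - 78) = (2384 + √(2304 + 10404)) - 82 = (2384 + √12708) - 82 = (2384 + 6*√353) - 82 = 2302 + 6*√353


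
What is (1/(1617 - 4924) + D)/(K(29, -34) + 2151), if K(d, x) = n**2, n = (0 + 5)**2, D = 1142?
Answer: 3776593/9180232 ≈ 0.41138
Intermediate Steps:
n = 25 (n = 5**2 = 25)
K(d, x) = 625 (K(d, x) = 25**2 = 625)
(1/(1617 - 4924) + D)/(K(29, -34) + 2151) = (1/(1617 - 4924) + 1142)/(625 + 2151) = (1/(-3307) + 1142)/2776 = (-1/3307 + 1142)*(1/2776) = (3776593/3307)*(1/2776) = 3776593/9180232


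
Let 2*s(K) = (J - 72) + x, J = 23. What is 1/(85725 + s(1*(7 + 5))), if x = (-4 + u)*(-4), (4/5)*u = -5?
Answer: 1/85721 ≈ 1.1666e-5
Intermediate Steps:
u = -25/4 (u = (5/4)*(-5) = -25/4 ≈ -6.2500)
x = 41 (x = (-4 - 25/4)*(-4) = -41/4*(-4) = 41)
s(K) = -4 (s(K) = ((23 - 72) + 41)/2 = (-49 + 41)/2 = (½)*(-8) = -4)
1/(85725 + s(1*(7 + 5))) = 1/(85725 - 4) = 1/85721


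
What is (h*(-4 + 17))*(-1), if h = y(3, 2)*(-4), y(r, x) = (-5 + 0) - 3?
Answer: -416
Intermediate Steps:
y(r, x) = -8 (y(r, x) = -5 - 3 = -8)
h = 32 (h = -8*(-4) = 32)
(h*(-4 + 17))*(-1) = (32*(-4 + 17))*(-1) = (32*13)*(-1) = 416*(-1) = -416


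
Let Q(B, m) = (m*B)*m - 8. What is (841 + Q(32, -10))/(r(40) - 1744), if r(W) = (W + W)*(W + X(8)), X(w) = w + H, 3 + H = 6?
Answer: 4033/2336 ≈ 1.7265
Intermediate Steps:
H = 3 (H = -3 + 6 = 3)
X(w) = 3 + w (X(w) = w + 3 = 3 + w)
r(W) = 2*W*(11 + W) (r(W) = (W + W)*(W + (3 + 8)) = (2*W)*(W + 11) = (2*W)*(11 + W) = 2*W*(11 + W))
Q(B, m) = -8 + B*m**2 (Q(B, m) = (B*m)*m - 8 = B*m**2 - 8 = -8 + B*m**2)
(841 + Q(32, -10))/(r(40) - 1744) = (841 + (-8 + 32*(-10)**2))/(2*40*(11 + 40) - 1744) = (841 + (-8 + 32*100))/(2*40*51 - 1744) = (841 + (-8 + 3200))/(4080 - 1744) = (841 + 3192)/2336 = 4033*(1/2336) = 4033/2336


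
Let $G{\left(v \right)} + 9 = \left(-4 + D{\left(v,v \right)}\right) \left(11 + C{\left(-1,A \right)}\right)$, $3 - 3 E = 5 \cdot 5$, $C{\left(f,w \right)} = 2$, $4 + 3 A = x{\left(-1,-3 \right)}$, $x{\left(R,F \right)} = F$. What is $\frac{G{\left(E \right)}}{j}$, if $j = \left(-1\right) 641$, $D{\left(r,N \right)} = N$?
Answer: $\frac{469}{1923} \approx 0.24389$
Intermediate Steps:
$A = - \frac{7}{3}$ ($A = - \frac{4}{3} + \frac{1}{3} \left(-3\right) = - \frac{4}{3} - 1 = - \frac{7}{3} \approx -2.3333$)
$E = - \frac{22}{3}$ ($E = 1 - \frac{5 \cdot 5}{3} = 1 - \frac{25}{3} = - \frac{22}{3} \approx -7.3333$)
$j = -641$
$G{\left(v \right)} = -61 + 13 v$ ($G{\left(v \right)} = -9 + \left(-4 + v\right) \left(11 + 2\right) = -9 + \left(-4 + v\right) 13 = -9 + \left(-52 + 13 v\right) = -61 + 13 v$)
$\frac{G{\left(E \right)}}{j} = \frac{-61 + 13 \left(- \frac{22}{3}\right)}{-641} = \left(-61 - \frac{286}{3}\right) \left(- \frac{1}{641}\right) = \left(- \frac{469}{3}\right) \left(- \frac{1}{641}\right) = \frac{469}{1923}$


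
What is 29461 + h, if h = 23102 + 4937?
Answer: 57500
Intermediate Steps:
h = 28039
29461 + h = 29461 + 28039 = 57500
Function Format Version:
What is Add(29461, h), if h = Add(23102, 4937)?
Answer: 57500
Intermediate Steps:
h = 28039
Add(29461, h) = Add(29461, 28039) = 57500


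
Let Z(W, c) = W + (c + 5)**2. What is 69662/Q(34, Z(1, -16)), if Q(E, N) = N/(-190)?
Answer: -108490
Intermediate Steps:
Z(W, c) = W + (5 + c)**2
Q(E, N) = -N/190 (Q(E, N) = N*(-1/190) = -N/190)
69662/Q(34, Z(1, -16)) = 69662/((-(1 + (5 - 16)**2)/190)) = 69662/((-(1 + (-11)**2)/190)) = 69662/((-(1 + 121)/190)) = 69662/((-1/190*122)) = 69662/(-61/95) = 69662*(-95/61) = -108490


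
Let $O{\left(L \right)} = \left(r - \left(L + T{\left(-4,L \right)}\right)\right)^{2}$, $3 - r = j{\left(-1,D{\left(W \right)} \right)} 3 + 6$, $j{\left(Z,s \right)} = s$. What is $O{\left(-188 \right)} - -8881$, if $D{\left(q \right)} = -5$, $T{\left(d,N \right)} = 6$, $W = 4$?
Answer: $46517$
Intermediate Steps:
$r = 12$ ($r = 3 - \left(\left(-5\right) 3 + 6\right) = 3 - \left(-15 + 6\right) = 3 - -9 = 3 + 9 = 12$)
$O{\left(L \right)} = \left(6 - L\right)^{2}$ ($O{\left(L \right)} = \left(12 - \left(L + 6\right)\right)^{2} = \left(12 - \left(6 + L\right)\right)^{2} = \left(6 - L\right)^{2}$)
$O{\left(-188 \right)} - -8881 = \left(-6 - 188\right)^{2} - -8881 = \left(-194\right)^{2} + 8881 = 37636 + 8881 = 46517$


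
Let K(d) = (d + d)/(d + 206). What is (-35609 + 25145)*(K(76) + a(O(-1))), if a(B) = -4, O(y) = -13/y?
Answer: 1702144/47 ≈ 36216.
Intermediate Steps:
K(d) = 2*d/(206 + d) (K(d) = (2*d)/(206 + d) = 2*d/(206 + d))
(-35609 + 25145)*(K(76) + a(O(-1))) = (-35609 + 25145)*(2*76/(206 + 76) - 4) = -10464*(2*76/282 - 4) = -10464*(2*76*(1/282) - 4) = -10464*(76/141 - 4) = -10464*(-488/141) = 1702144/47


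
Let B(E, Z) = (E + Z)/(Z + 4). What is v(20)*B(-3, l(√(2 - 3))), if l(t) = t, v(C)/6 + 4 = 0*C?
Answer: 264/17 - 168*I/17 ≈ 15.529 - 9.8824*I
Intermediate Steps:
v(C) = -24 (v(C) = -24 + 6*(0*C) = -24 + 6*0 = -24 + 0 = -24)
B(E, Z) = (E + Z)/(4 + Z)
v(20)*B(-3, l(√(2 - 3))) = -24*(-3 + √(2 - 3))/(4 + √(2 - 3)) = -24*(-3 + √(-1))/(4 + √(-1)) = -24*(-3 + I)/(4 + I) = -24*(4 - I)/17*(-3 + I) = -24*(-3 + I)*(4 - I)/17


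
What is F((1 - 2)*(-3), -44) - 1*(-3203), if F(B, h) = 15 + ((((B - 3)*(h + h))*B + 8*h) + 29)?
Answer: 2895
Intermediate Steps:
F(B, h) = 44 + 8*h + 2*B*h*(-3 + B) (F(B, h) = 15 + ((((-3 + B)*(2*h))*B + 8*h) + 29) = 15 + (((2*h*(-3 + B))*B + 8*h) + 29) = 15 + ((2*B*h*(-3 + B) + 8*h) + 29) = 15 + ((8*h + 2*B*h*(-3 + B)) + 29) = 15 + (29 + 8*h + 2*B*h*(-3 + B)) = 44 + 8*h + 2*B*h*(-3 + B))
F((1 - 2)*(-3), -44) - 1*(-3203) = (44 + 8*(-44) - 6*(1 - 2)*(-3)*(-44) + 2*(-44)*((1 - 2)*(-3))²) - 1*(-3203) = (44 - 352 - 6*(-1*(-3))*(-44) + 2*(-44)*(-1*(-3))²) + 3203 = (44 - 352 - 6*3*(-44) + 2*(-44)*3²) + 3203 = (44 - 352 + 792 + 2*(-44)*9) + 3203 = (44 - 352 + 792 - 792) + 3203 = -308 + 3203 = 2895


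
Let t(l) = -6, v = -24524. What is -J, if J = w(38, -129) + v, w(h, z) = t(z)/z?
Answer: 1054530/43 ≈ 24524.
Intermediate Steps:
w(h, z) = -6/z
J = -1054530/43 (J = -6/(-129) - 24524 = -6*(-1/129) - 24524 = 2/43 - 24524 = -1054530/43 ≈ -24524.)
-J = -1*(-1054530/43) = 1054530/43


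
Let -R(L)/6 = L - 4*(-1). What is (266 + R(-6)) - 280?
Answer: -2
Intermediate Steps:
R(L) = -24 - 6*L (R(L) = -6*(L - 4*(-1)) = -6*(L + 4) = -6*(4 + L) = -24 - 6*L)
(266 + R(-6)) - 280 = (266 + (-24 - 6*(-6))) - 280 = (266 + (-24 + 36)) - 280 = (266 + 12) - 280 = 278 - 280 = -2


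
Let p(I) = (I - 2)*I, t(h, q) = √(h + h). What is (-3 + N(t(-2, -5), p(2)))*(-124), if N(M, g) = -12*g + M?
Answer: 372 - 248*I ≈ 372.0 - 248.0*I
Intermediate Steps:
t(h, q) = √2*√h (t(h, q) = √(2*h) = √2*√h)
p(I) = I*(-2 + I) (p(I) = (-2 + I)*I = I*(-2 + I))
N(M, g) = M - 12*g
(-3 + N(t(-2, -5), p(2)))*(-124) = (-3 + (√2*√(-2) - 24*(-2 + 2)))*(-124) = (-3 + (√2*(I*√2) - 24*0))*(-124) = (-3 + (2*I - 12*0))*(-124) = (-3 + (2*I + 0))*(-124) = (-3 + 2*I)*(-124) = 372 - 248*I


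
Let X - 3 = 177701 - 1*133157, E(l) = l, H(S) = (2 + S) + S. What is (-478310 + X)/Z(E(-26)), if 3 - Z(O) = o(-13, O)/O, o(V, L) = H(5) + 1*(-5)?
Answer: -11277838/85 ≈ -1.3268e+5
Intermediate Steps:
H(S) = 2 + 2*S
o(V, L) = 7 (o(V, L) = (2 + 2*5) + 1*(-5) = (2 + 10) - 5 = 12 - 5 = 7)
X = 44547 (X = 3 + (177701 - 1*133157) = 3 + (177701 - 133157) = 3 + 44544 = 44547)
Z(O) = 3 - 7/O
(-478310 + X)/Z(E(-26)) = (-478310 + 44547)/(3 - 7/(-26)) = -433763/(3 - 7*(-1/26)) = -433763/(3 + 7/26) = -433763/85/26 = -433763*26/85 = -11277838/85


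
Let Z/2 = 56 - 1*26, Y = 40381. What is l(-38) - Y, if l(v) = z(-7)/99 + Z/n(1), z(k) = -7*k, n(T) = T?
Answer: -3991730/99 ≈ -40321.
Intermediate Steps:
Z = 60 (Z = 2*(56 - 1*26) = 2*(56 - 26) = 2*30 = 60)
l(v) = 5989/99 (l(v) = -7*(-7)/99 + 60/1 = 49*(1/99) + 60*1 = 49/99 + 60 = 5989/99)
l(-38) - Y = 5989/99 - 1*40381 = 5989/99 - 40381 = -3991730/99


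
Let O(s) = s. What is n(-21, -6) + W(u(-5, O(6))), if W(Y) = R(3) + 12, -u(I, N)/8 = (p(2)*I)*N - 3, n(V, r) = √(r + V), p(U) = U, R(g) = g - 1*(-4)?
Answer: 19 + 3*I*√3 ≈ 19.0 + 5.1962*I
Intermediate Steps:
R(g) = 4 + g (R(g) = g + 4 = 4 + g)
n(V, r) = √(V + r)
u(I, N) = 24 - 16*I*N (u(I, N) = -8*((2*I)*N - 3) = -8*(2*I*N - 3) = -8*(-3 + 2*I*N) = 24 - 16*I*N)
W(Y) = 19 (W(Y) = (4 + 3) + 12 = 7 + 12 = 19)
n(-21, -6) + W(u(-5, O(6))) = √(-21 - 6) + 19 = √(-27) + 19 = 3*I*√3 + 19 = 19 + 3*I*√3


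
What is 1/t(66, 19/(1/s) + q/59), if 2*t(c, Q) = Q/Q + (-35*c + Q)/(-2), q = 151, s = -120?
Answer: 236/270777 ≈ 0.00087157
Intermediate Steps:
t(c, Q) = ½ - Q/4 + 35*c/4 (t(c, Q) = (Q/Q + (-35*c + Q)/(-2))/2 = (1 + (Q - 35*c)*(-½))/2 = (1 + (-Q/2 + 35*c/2))/2 = (1 - Q/2 + 35*c/2)/2 = ½ - Q/4 + 35*c/4)
1/t(66, 19/(1/s) + q/59) = 1/(½ - (19/(1/(-120)) + 151/59)/4 + (35/4)*66) = 1/(½ - (19/(-1/120) + 151*(1/59))/4 + 1155/2) = 1/(½ - (19*(-120) + 151/59)/4 + 1155/2) = 1/(½ - (-2280 + 151/59)/4 + 1155/2) = 1/(½ - ¼*(-134369/59) + 1155/2) = 1/(½ + 134369/236 + 1155/2) = 1/(270777/236) = 236/270777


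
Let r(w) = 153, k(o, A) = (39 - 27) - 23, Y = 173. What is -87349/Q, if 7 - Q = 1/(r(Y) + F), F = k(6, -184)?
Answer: -12403558/993 ≈ -12491.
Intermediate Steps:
k(o, A) = -11 (k(o, A) = 12 - 23 = -11)
F = -11
Q = 993/142 (Q = 7 - 1/(153 - 11) = 7 - 1/142 = 993/142 ≈ 6.9930)
-87349/Q = -87349/993/142 = -87349*142/993 = -12403558/993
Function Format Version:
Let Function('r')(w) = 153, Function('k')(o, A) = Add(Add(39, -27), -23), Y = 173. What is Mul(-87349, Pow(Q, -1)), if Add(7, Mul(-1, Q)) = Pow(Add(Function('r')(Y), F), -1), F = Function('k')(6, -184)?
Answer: Rational(-12403558, 993) ≈ -12491.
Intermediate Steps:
Function('k')(o, A) = -11 (Function('k')(o, A) = Add(12, -23) = -11)
F = -11
Q = Rational(993, 142) (Q = Add(7, Mul(-1, Pow(Add(153, -11), -1))) = Add(7, Mul(-1, Pow(142, -1))) = Add(7, Mul(-1, Rational(1, 142))) = Add(7, Rational(-1, 142)) = Rational(993, 142) ≈ 6.9930)
Mul(-87349, Pow(Q, -1)) = Mul(-87349, Pow(Rational(993, 142), -1)) = Mul(-87349, Rational(142, 993)) = Rational(-12403558, 993)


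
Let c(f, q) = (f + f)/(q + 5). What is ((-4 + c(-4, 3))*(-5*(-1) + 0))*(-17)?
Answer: 425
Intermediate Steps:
c(f, q) = 2*f/(5 + q) (c(f, q) = (2*f)/(5 + q) = 2*f/(5 + q))
((-4 + c(-4, 3))*(-5*(-1) + 0))*(-17) = ((-4 + 2*(-4)/(5 + 3))*(-5*(-1) + 0))*(-17) = ((-4 + 2*(-4)/8)*(5 + 0))*(-17) = ((-4 + 2*(-4)*(⅛))*5)*(-17) = ((-4 - 1)*5)*(-17) = -5*5*(-17) = -25*(-17) = 425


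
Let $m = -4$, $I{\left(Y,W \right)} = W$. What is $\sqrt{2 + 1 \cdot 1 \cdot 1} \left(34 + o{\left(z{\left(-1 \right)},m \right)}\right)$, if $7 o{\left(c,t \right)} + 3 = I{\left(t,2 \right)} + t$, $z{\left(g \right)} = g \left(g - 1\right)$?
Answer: $\frac{233 \sqrt{3}}{7} \approx 57.653$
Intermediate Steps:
$z{\left(g \right)} = g \left(-1 + g\right)$
$o{\left(c,t \right)} = - \frac{1}{7} + \frac{t}{7}$ ($o{\left(c,t \right)} = - \frac{3}{7} + \frac{2 + t}{7} = - \frac{3}{7} + \left(\frac{2}{7} + \frac{t}{7}\right) = - \frac{1}{7} + \frac{t}{7}$)
$\sqrt{2 + 1 \cdot 1 \cdot 1} \left(34 + o{\left(z{\left(-1 \right)},m \right)}\right) = \sqrt{2 + 1 \cdot 1 \cdot 1} \left(34 + \left(- \frac{1}{7} + \frac{1}{7} \left(-4\right)\right)\right) = \sqrt{2 + 1 \cdot 1} \left(34 - \frac{5}{7}\right) = \sqrt{2 + 1} \left(34 - \frac{5}{7}\right) = \sqrt{3} \cdot \frac{233}{7} = \frac{233 \sqrt{3}}{7}$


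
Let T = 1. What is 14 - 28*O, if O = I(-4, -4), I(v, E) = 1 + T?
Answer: -42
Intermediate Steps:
I(v, E) = 2 (I(v, E) = 1 + 1 = 2)
O = 2
14 - 28*O = 14 - 28*2 = 14 - 56 = -42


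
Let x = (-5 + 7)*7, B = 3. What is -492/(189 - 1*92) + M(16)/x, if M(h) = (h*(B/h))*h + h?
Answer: -340/679 ≈ -0.50074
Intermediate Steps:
x = 14 (x = 2*7 = 14)
M(h) = 4*h (M(h) = (h*(3/h))*h + h = 3*h + h = 4*h)
-492/(189 - 1*92) + M(16)/x = -492/(189 - 1*92) + (4*16)/14 = -492/(189 - 92) + 64*(1/14) = -492/97 + 32/7 = -340/679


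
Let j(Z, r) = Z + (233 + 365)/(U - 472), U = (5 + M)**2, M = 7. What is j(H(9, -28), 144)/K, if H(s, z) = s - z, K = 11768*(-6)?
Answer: -1923/3859904 ≈ -0.00049820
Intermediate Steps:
K = -70608
U = 144 (U = (5 + 7)**2 = 12**2 = 144)
j(Z, r) = -299/164 + Z (j(Z, r) = Z + (233 + 365)/(144 - 472) = Z + 598/(-328) = Z + 598*(-1/328) = Z - 299/164 = -299/164 + Z)
j(H(9, -28), 144)/K = (-299/164 + (9 - 1*(-28)))/(-70608) = (-299/164 + (9 + 28))*(-1/70608) = (-299/164 + 37)*(-1/70608) = (5769/164)*(-1/70608) = -1923/3859904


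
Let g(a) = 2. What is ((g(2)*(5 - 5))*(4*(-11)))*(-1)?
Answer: 0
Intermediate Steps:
((g(2)*(5 - 5))*(4*(-11)))*(-1) = ((2*(5 - 5))*(4*(-11)))*(-1) = ((2*0)*(-44))*(-1) = (0*(-44))*(-1) = 0*(-1) = 0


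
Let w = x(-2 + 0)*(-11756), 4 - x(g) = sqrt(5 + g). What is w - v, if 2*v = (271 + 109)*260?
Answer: -96424 + 11756*sqrt(3) ≈ -76062.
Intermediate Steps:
v = 49400 (v = ((271 + 109)*260)/2 = (380*260)/2 = (1/2)*98800 = 49400)
x(g) = 4 - sqrt(5 + g)
w = -47024 + 11756*sqrt(3) (w = (4 - sqrt(5 + (-2 + 0)))*(-11756) = (4 - sqrt(5 - 2))*(-11756) = (4 - sqrt(3))*(-11756) = -47024 + 11756*sqrt(3) ≈ -26662.)
w - v = (-47024 + 11756*sqrt(3)) - 1*49400 = (-47024 + 11756*sqrt(3)) - 49400 = -96424 + 11756*sqrt(3)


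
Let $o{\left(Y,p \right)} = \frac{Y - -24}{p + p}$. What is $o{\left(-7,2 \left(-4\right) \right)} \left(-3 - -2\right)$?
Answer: $\frac{17}{16} \approx 1.0625$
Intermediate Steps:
$o{\left(Y,p \right)} = \frac{24 + Y}{2 p}$ ($o{\left(Y,p \right)} = \frac{Y + 24}{2 p} = \left(24 + Y\right) \frac{1}{2 p} = \frac{24 + Y}{2 p}$)
$o{\left(-7,2 \left(-4\right) \right)} \left(-3 - -2\right) = \frac{24 - 7}{2 \cdot 2 \left(-4\right)} \left(-3 - -2\right) = \frac{1}{2} \frac{1}{-8} \cdot 17 \left(-3 + 2\right) = \frac{1}{2} \left(- \frac{1}{8}\right) 17 \left(-1\right) = \left(- \frac{17}{16}\right) \left(-1\right) = \frac{17}{16}$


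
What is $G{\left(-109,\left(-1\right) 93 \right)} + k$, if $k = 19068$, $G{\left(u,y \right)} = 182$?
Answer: $19250$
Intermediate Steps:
$G{\left(-109,\left(-1\right) 93 \right)} + k = 182 + 19068 = 19250$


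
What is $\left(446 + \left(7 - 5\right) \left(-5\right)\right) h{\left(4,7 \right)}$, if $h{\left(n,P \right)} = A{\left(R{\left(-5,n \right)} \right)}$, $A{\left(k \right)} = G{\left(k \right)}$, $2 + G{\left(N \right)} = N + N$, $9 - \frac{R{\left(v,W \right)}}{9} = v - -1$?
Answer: $101152$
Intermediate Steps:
$R{\left(v,W \right)} = 72 - 9 v$ ($R{\left(v,W \right)} = 81 - 9 \left(v - -1\right) = 81 - 9 \left(v + 1\right) = 81 - 9 \left(1 + v\right) = 81 - \left(9 + 9 v\right) = 72 - 9 v$)
$G{\left(N \right)} = -2 + 2 N$ ($G{\left(N \right)} = -2 + \left(N + N\right) = -2 + 2 N$)
$A{\left(k \right)} = -2 + 2 k$
$h{\left(n,P \right)} = 232$ ($h{\left(n,P \right)} = -2 + 2 \left(72 - -45\right) = -2 + 2 \left(72 + 45\right) = -2 + 2 \cdot 117 = -2 + 234 = 232$)
$\left(446 + \left(7 - 5\right) \left(-5\right)\right) h{\left(4,7 \right)} = \left(446 + \left(7 - 5\right) \left(-5\right)\right) 232 = \left(446 + 2 \left(-5\right)\right) 232 = \left(446 - 10\right) 232 = 436 \cdot 232 = 101152$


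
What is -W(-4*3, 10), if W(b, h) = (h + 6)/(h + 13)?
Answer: -16/23 ≈ -0.69565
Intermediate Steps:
W(b, h) = (6 + h)/(13 + h)
-W(-4*3, 10) = -(6 + 10)/(13 + 10) = -16/23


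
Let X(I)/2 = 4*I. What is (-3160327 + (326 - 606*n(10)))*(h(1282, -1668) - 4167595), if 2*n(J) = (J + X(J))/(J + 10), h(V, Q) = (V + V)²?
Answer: -15215653661229/2 ≈ -7.6078e+12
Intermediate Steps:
h(V, Q) = 4*V² (h(V, Q) = (2*V)² = 4*V²)
X(I) = 8*I (X(I) = 2*(4*I) = 8*I)
n(J) = 9*J/(2*(10 + J)) (n(J) = ((J + 8*J)/(J + 10))/2 = ((9*J)/(10 + J))/2 = (9*J/(10 + J))/2 = 9*J/(2*(10 + J)))
(-3160327 + (326 - 606*n(10)))*(h(1282, -1668) - 4167595) = (-3160327 + (326 - 2727*10/(10 + 10)))*(4*1282² - 4167595) = (-3160327 + (326 - 2727*10/20))*(4*1643524 - 4167595) = (-3160327 + (326 - 2727*10/20))*(6574096 - 4167595) = (-3160327 + (326 - 606*9/4))*2406501 = (-3160327 + (326 - 2727/2))*2406501 = (-3160327 - 2075/2)*2406501 = -6322729/2*2406501 = -15215653661229/2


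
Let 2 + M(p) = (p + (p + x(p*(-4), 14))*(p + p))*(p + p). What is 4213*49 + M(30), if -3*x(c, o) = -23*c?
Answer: -2995765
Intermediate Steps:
x(c, o) = 23*c/3 (x(c, o) = -(-23)*c/3 = 23*c/3)
M(p) = -2 + 2*p*(p - 178*p**2/3) (M(p) = -2 + (p + (p + 23*(p*(-4))/3)*(p + p))*(p + p) = -2 + (p + (p + 23*(-4*p)/3)*(2*p))*(2*p) = -2 + (p + (p - 92*p/3)*(2*p))*(2*p) = -2 + (p + (-89*p/3)*(2*p))*(2*p) = -2 + (p - 178*p**2/3)*(2*p) = -2 + 2*p*(p - 178*p**2/3))
4213*49 + M(30) = 4213*49 + (-2 + 2*30**2 - 356/3*30**3) = 206437 + (-2 + 2*900 - 356/3*27000) = 206437 + (-2 + 1800 - 3204000) = 206437 - 3202202 = -2995765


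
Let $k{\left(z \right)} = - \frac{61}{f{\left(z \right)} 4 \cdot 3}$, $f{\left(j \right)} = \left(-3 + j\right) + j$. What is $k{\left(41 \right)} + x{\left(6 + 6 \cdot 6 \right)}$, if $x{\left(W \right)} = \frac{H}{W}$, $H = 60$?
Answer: $\frac{9053}{6636} \approx 1.3642$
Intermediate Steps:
$f{\left(j \right)} = -3 + 2 j$
$x{\left(W \right)} = \frac{60}{W}$
$k{\left(z \right)} = - \frac{61}{-36 + 24 z}$ ($k{\left(z \right)} = - \frac{61}{\left(-3 + 2 z\right) 4 \cdot 3} = - \frac{61}{\left(-12 + 8 z\right) 3} = - \frac{61}{-36 + 24 z}$)
$k{\left(41 \right)} + x{\left(6 + 6 \cdot 6 \right)} = - \frac{61}{-36 + 24 \cdot 41} + \frac{60}{6 + 6 \cdot 6} = - \frac{61}{-36 + 984} + \frac{60}{6 + 36} = - \frac{61}{948} + \frac{60}{42} = \left(-61\right) \frac{1}{948} + 60 \cdot \frac{1}{42} = - \frac{61}{948} + \frac{10}{7} = \frac{9053}{6636}$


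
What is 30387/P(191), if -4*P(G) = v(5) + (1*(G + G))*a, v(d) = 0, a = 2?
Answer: -30387/191 ≈ -159.09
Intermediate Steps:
P(G) = -G (P(G) = -(0 + (1*(G + G))*2)/4 = -(0 + (1*(2*G))*2)/4 = -(0 + (2*G)*2)/4 = -(0 + 4*G)/4 = -G)
30387/P(191) = 30387/((-1*191)) = 30387/(-191) = 30387*(-1/191) = -30387/191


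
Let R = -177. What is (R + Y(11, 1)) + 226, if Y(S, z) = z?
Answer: 50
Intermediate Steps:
(R + Y(11, 1)) + 226 = (-177 + 1) + 226 = -176 + 226 = 50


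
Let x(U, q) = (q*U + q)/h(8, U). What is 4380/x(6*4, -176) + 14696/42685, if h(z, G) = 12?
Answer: -5447153/469535 ≈ -11.601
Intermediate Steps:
x(U, q) = q/12 + U*q/12 (x(U, q) = (q*U + q)/12 = (U*q + q)*(1/12) = (q + U*q)*(1/12) = q/12 + U*q/12)
4380/x(6*4, -176) + 14696/42685 = 4380/(((1/12)*(-176)*(1 + 6*4))) + 14696/42685 = 4380/(((1/12)*(-176)*(1 + 24))) + 14696*(1/42685) = 4380/(((1/12)*(-176)*25)) + 14696/42685 = 4380/(-1100/3) + 14696/42685 = 4380*(-3/1100) + 14696/42685 = -657/55 + 14696/42685 = -5447153/469535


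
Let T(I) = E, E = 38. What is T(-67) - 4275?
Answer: -4237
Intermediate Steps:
T(I) = 38
T(-67) - 4275 = 38 - 4275 = -4237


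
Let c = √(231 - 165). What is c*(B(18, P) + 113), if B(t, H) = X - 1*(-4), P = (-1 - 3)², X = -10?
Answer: 107*√66 ≈ 869.27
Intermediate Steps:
P = 16 (P = (-4)² = 16)
B(t, H) = -6 (B(t, H) = -10 - 1*(-4) = -10 + 4 = -6)
c = √66 ≈ 8.1240
c*(B(18, P) + 113) = √66*(-6 + 113) = √66*107 = 107*√66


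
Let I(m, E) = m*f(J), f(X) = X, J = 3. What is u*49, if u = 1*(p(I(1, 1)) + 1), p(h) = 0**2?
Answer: 49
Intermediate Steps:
I(m, E) = 3*m (I(m, E) = m*3 = 3*m)
p(h) = 0
u = 1 (u = 1*(0 + 1) = 1*1 = 1)
u*49 = 1*49 = 49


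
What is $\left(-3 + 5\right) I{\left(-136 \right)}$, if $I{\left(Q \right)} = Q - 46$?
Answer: $-364$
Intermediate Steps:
$I{\left(Q \right)} = -46 + Q$ ($I{\left(Q \right)} = Q - 46 = -46 + Q$)
$\left(-3 + 5\right) I{\left(-136 \right)} = \left(-3 + 5\right) \left(-46 - 136\right) = 2 \left(-182\right) = -364$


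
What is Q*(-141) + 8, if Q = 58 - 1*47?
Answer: -1543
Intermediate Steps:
Q = 11 (Q = 58 - 47 = 11)
Q*(-141) + 8 = 11*(-141) + 8 = -1551 + 8 = -1543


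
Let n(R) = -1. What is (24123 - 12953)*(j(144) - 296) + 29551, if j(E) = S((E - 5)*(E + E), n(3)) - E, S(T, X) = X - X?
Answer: -4885249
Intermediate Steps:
S(T, X) = 0
j(E) = -E (j(E) = 0 - E = -E)
(24123 - 12953)*(j(144) - 296) + 29551 = (24123 - 12953)*(-1*144 - 296) + 29551 = 11170*(-144 - 296) + 29551 = 11170*(-440) + 29551 = -4914800 + 29551 = -4885249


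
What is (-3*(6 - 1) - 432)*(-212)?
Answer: 94764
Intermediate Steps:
(-3*(6 - 1) - 432)*(-212) = (-3*5 - 432)*(-212) = (-15 - 432)*(-212) = -447*(-212) = 94764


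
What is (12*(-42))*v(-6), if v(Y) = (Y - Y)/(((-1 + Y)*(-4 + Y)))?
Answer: 0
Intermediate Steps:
v(Y) = 0 (v(Y) = 0*(1/((-1 + Y)*(-4 + Y))) = 0)
(12*(-42))*v(-6) = (12*(-42))*0 = -504*0 = 0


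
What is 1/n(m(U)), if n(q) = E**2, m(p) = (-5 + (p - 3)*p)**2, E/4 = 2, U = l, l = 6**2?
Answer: 1/64 ≈ 0.015625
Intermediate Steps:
l = 36
U = 36
E = 8 (E = 4*2 = 8)
m(p) = (-5 + p*(-3 + p))**2 (m(p) = (-5 + (-3 + p)*p)**2 = (-5 + p*(-3 + p))**2)
n(q) = 64 (n(q) = 8**2 = 64)
1/n(m(U)) = 1/64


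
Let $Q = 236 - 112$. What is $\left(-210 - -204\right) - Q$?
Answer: $-130$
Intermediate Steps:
$Q = 124$ ($Q = 236 - 112 = 124$)
$\left(-210 - -204\right) - Q = \left(-210 - -204\right) - 124 = \left(-210 + 204\right) - 124 = -6 - 124 = -130$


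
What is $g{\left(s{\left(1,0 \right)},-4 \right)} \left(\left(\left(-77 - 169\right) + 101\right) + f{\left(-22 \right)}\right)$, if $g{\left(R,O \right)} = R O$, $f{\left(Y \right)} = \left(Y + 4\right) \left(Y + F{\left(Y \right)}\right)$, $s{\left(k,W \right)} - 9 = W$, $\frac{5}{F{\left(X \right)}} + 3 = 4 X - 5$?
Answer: $- \frac{36279}{4} \approx -9069.8$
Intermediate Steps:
$F{\left(X \right)} = \frac{5}{-8 + 4 X}$ ($F{\left(X \right)} = \frac{5}{-3 + \left(4 X - 5\right)} = \frac{5}{-3 + \left(-5 + 4 X\right)} = \frac{5}{-8 + 4 X}$)
$s{\left(k,W \right)} = 9 + W$
$f{\left(Y \right)} = \left(4 + Y\right) \left(Y + \frac{5}{4 \left(-2 + Y\right)}\right)$ ($f{\left(Y \right)} = \left(Y + 4\right) \left(Y + \frac{5}{4 \left(-2 + Y\right)}\right) = \left(4 + Y\right) \left(Y + \frac{5}{4 \left(-2 + Y\right)}\right)$)
$g{\left(R,O \right)} = O R$
$g{\left(s{\left(1,0 \right)},-4 \right)} \left(\left(\left(-77 - 169\right) + 101\right) + f{\left(-22 \right)}\right) = - 4 \left(9 + 0\right) \left(\left(\left(-77 - 169\right) + 101\right) + \frac{5 + \frac{5}{4} \left(-22\right) - 22 \left(-2 - 22\right) \left(4 - 22\right)}{-2 - 22}\right) = \left(-4\right) 9 \left(\left(-246 + 101\right) + \frac{5 - \frac{55}{2} - \left(-528\right) \left(-18\right)}{-24}\right) = - 36 \left(-145 - \frac{5 - \frac{55}{2} - 9504}{24}\right) = - 36 \left(-145 - - \frac{6351}{16}\right) = - 36 \left(-145 + \frac{6351}{16}\right) = \left(-36\right) \frac{4031}{16} = - \frac{36279}{4}$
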